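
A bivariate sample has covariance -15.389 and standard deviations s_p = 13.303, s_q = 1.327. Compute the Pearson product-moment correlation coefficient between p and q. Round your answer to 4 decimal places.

r = Cov(p,q) / (s_p · s_q) = -15.389 / (13.303 × 1.327)
  = -15.389 / 17.6531 ≈ -0.8717

-0.8717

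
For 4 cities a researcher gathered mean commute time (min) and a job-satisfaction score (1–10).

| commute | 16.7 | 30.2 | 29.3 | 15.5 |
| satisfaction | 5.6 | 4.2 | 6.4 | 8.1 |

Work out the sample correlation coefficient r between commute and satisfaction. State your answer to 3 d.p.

-0.613

n = 4, Σx = 91.7, Σy = 24.3, Σx² = 2289.67, Σy² = 155.57, Σxy = 533.43
nΣxy − ΣxΣy = 2133.72 − 2228.31 = -94.59
nΣx² − (Σx)² = 9158.68 − 8408.89 = 749.79; nΣy² − (Σy)² = 622.28 − 590.49 = 31.79
r = -94.59 / √(749.79 × 31.79) = -94.59 / 154.3885 ≈ -0.613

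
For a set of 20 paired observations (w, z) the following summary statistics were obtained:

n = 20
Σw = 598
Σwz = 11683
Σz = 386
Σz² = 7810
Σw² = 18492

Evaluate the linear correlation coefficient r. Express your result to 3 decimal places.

0.302

r = (nΣwz − ΣwΣz) / √[(nΣw² − (Σw)²)(nΣz² − (Σz)²)]
Numerator: 20×11683 − 598×386 = 2832
Denominator: √[(369840 − 357604)(156200 − 148996)] = √[12236 × 7204] = 9388.7243
r = 2832 / 9388.7243 ≈ 0.302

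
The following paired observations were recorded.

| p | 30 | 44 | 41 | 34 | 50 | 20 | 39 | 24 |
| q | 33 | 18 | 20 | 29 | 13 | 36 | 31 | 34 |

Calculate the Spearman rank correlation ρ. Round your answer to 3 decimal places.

Rank p: 3, 7, 6, 4, 8, 1, 5, 2
Rank q: 6, 2, 3, 4, 1, 8, 5, 7
d = rank(p) − rank(q): -3, 5, 3, 0, 7, -7, 0, -5; Σd² = 166
ρ = 1 − 6Σd² / [n(n²−1)] = 1 − 6×166 / (8×63) = 1 − 996/504 ≈ -0.976

-0.976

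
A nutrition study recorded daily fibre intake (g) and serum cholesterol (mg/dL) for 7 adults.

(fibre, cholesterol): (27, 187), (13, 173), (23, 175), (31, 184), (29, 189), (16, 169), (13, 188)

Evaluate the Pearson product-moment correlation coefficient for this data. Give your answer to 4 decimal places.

0.4976

n = 7, Σx = 152, Σy = 1265, Σx² = 3654, Σy² = 229005, Σxy = 27656
nΣxy − ΣxΣy = 193592 − 192280 = 1312
nΣx² − (Σx)² = 25578 − 23104 = 2474; nΣy² − (Σy)² = 1603035 − 1600225 = 2810
r = 1312 / √(2474 × 2810) = 1312 / 2636.6532 ≈ 0.4976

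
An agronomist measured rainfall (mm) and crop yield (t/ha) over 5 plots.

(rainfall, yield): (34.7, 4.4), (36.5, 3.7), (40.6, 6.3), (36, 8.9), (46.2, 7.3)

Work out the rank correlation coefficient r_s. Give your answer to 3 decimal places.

0.200

Rank rainfall: 1, 3, 4, 2, 5
Rank yield: 2, 1, 3, 5, 4
d = rank(rainfall) − rank(yield): -1, 2, 1, -3, 1; Σd² = 16
ρ = 1 − 6Σd² / [n(n²−1)] = 1 − 6×16 / (5×24) = 1 − 96/120 ≈ 0.200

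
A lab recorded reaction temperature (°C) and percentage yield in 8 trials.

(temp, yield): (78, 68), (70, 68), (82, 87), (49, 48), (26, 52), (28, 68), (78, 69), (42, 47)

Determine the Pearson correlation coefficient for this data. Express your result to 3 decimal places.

n = 8, Σx = 453, Σy = 507, Σx² = 29417, Σy² = 33419, Σxy = 30162
nΣxy − ΣxΣy = 241296 − 229671 = 11625
nΣx² − (Σx)² = 235336 − 205209 = 30127; nΣy² − (Σy)² = 267352 − 257049 = 10303
r = 11625 / √(30127 × 10303) = 11625 / 17618.1293 ≈ 0.660

0.660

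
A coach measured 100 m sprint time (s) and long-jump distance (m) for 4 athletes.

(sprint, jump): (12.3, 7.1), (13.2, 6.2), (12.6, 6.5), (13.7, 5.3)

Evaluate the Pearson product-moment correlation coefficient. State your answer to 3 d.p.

n = 4, Σx = 51.8, Σy = 25.1, Σx² = 671.98, Σy² = 159.19, Σxy = 323.68
nΣxy − ΣxΣy = 1294.72 − 1300.18 = -5.46
nΣx² − (Σx)² = 2687.92 − 2683.24 = 4.68; nΣy² − (Σy)² = 636.76 − 630.01 = 6.75
r = -5.46 / √(4.68 × 6.75) = -5.46 / 5.6205 ≈ -0.971

-0.971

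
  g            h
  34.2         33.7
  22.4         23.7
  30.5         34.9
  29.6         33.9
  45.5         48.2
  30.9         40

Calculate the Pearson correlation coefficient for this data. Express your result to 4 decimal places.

n = 6, Σg = 193.1, Σh = 214.4, Σg² = 6502.87, Σh² = 7987.84, Σgh = 7180.41
nΣgh − ΣgΣh = 43082.46 − 41400.64 = 1681.82
nΣg² − (Σg)² = 39017.22 − 37287.61 = 1729.61; nΣh² − (Σh)² = 47927.04 − 45967.36 = 1959.68
r = 1681.82 / √(1729.61 × 1959.68) = 1681.82 / 1841.0546 ≈ 0.9135

0.9135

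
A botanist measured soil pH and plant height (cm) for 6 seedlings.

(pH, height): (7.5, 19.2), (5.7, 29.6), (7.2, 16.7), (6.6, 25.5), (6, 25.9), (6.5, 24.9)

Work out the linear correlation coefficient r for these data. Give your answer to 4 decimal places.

-0.9190

n = 6, Σx = 39.5, Σy = 141.8, Σx² = 262.39, Σy² = 3464.76, Σxy = 918.51
nΣxy − ΣxΣy = 5511.06 − 5601.1 = -90.04
nΣx² − (Σx)² = 1574.34 − 1560.25 = 14.09; nΣy² − (Σy)² = 20788.56 − 20107.24 = 681.32
r = -90.04 / √(14.09 × 681.32) = -90.04 / 97.9786 ≈ -0.9190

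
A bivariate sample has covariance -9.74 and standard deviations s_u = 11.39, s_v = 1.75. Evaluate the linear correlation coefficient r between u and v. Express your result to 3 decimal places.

r = Cov(u,v) / (s_u · s_v) = -9.74 / (11.39 × 1.75)
  = -9.74 / 19.9325 ≈ -0.489

-0.489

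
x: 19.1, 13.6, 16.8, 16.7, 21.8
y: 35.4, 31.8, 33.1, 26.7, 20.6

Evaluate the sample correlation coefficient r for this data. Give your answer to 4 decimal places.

-0.5266

n = 5, Σx = 88, Σy = 147.6, Σx² = 1586.14, Σy² = 4497.26, Σxy = 2559.67
nΣxy − ΣxΣy = 12798.35 − 12988.8 = -190.45
nΣx² − (Σx)² = 7930.7 − 7744 = 186.7; nΣy² − (Σy)² = 22486.3 − 21785.76 = 700.54
r = -190.45 / √(186.7 × 700.54) = -190.45 / 361.6501 ≈ -0.5266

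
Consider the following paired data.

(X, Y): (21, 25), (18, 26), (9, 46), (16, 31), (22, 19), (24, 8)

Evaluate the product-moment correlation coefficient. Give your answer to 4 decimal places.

-0.9646

n = 6, ΣX = 110, ΣY = 155, ΣX² = 2162, ΣY² = 4803, ΣXY = 2513
nΣXY − ΣXΣY = 15078 − 17050 = -1972
nΣX² − (ΣX)² = 12972 − 12100 = 872; nΣY² − (ΣY)² = 28818 − 24025 = 4793
r = -1972 / √(872 × 4793) = -1972 / 2044.3816 ≈ -0.9646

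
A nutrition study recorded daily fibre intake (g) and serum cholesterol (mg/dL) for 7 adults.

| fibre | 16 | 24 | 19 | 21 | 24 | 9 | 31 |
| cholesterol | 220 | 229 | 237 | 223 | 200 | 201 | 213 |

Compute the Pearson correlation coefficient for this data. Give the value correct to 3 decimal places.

0.145

n = 7, Σx = 144, Σy = 1523, Σx² = 3252, Σy² = 332509, Σxy = 31414
nΣxy − ΣxΣy = 219898 − 219312 = 586
nΣx² − (Σx)² = 22764 − 20736 = 2028; nΣy² − (Σy)² = 2327563 − 2319529 = 8034
r = 586 / √(2028 × 8034) = 586 / 4036.4529 ≈ 0.145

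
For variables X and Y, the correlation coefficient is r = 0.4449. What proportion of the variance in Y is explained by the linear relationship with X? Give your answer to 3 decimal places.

r² = (0.4449)² = 0.198

0.198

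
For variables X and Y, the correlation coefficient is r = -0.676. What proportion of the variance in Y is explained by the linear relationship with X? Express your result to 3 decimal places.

r² = (-0.676)² = 0.457

0.457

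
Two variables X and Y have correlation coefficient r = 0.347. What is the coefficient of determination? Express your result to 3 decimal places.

r² = (0.347)² = 0.120

0.120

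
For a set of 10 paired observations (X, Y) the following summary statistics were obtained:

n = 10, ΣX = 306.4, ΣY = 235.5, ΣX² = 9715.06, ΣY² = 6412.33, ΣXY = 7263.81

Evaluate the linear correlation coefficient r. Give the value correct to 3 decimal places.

r = (nΣXY − ΣXΣY) / √[(nΣX² − (ΣX)²)(nΣY² − (ΣY)²)]
Numerator: 10×7263.81 − 306.4×235.5 = 480.9
Denominator: √[(97150.6 − 93880.96)(64123.3 − 55460.25)] = √[3269.64 × 8663.05] = 5322.1288
r = 480.9 / 5322.1288 ≈ 0.090

0.090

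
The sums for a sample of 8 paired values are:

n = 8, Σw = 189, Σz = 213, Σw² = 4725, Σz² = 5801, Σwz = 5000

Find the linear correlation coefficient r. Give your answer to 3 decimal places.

r = (nΣwz − ΣwΣz) / √[(nΣw² − (Σw)²)(nΣz² − (Σz)²)]
Numerator: 8×5000 − 189×213 = -257
Denominator: √[(37800 − 35721)(46408 − 45369)] = √[2079 × 1039] = 1469.7214
r = -257 / 1469.7214 ≈ -0.175

-0.175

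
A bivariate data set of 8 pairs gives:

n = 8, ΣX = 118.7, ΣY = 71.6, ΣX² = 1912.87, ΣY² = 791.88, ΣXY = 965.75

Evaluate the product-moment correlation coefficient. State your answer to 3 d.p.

-0.638

r = (nΣXY − ΣXΣY) / √[(nΣX² − (ΣX)²)(nΣY² − (ΣY)²)]
Numerator: 8×965.75 − 118.7×71.6 = -772.92
Denominator: √[(15302.96 − 14089.69)(6335.04 − 5126.56)] = √[1213.27 × 1208.48] = 1210.8726
r = -772.92 / 1210.8726 ≈ -0.638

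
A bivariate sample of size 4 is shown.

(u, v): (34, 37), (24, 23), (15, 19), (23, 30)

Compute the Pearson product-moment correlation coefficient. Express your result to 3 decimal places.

0.912

n = 4, Σu = 96, Σv = 109, Σu² = 2486, Σv² = 3159, Σuv = 2785
nΣuv − ΣuΣv = 11140 − 10464 = 676
nΣu² − (Σu)² = 9944 − 9216 = 728; nΣv² − (Σv)² = 12636 − 11881 = 755
r = 676 / √(728 × 755) = 676 / 741.3771 ≈ 0.912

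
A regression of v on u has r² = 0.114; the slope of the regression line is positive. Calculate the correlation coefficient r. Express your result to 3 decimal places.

|r| = √0.114 = 0.338
The association is positive, so r = 0.338.

0.338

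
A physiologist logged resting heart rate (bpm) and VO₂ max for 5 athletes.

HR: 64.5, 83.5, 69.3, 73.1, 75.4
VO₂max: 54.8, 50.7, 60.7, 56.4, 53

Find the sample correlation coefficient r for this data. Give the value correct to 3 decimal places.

n = 5, Σx = 365.8, Σy = 275.6, Σx² = 26963.76, Σy² = 15247.98, Σxy = 20093.6
nΣxy − ΣxΣy = 100468 − 100814.48 = -346.48
nΣx² − (Σx)² = 134818.8 − 133809.64 = 1009.16; nΣy² − (Σy)² = 76239.9 − 75955.36 = 284.54
r = -346.48 / √(1009.16 × 284.54) = -346.48 / 535.8604 ≈ -0.647

-0.647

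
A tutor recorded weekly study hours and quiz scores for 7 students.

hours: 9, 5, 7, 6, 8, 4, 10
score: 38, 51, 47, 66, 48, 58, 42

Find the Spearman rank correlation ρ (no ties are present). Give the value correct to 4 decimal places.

-0.8214

Rank hours: 6, 2, 4, 3, 5, 1, 7
Rank score: 1, 5, 3, 7, 4, 6, 2
d = rank(hours) − rank(score): 5, -3, 1, -4, 1, -5, 5; Σd² = 102
ρ = 1 − 6Σd² / [n(n²−1)] = 1 − 6×102 / (7×48) = 1 − 612/336 ≈ -0.8214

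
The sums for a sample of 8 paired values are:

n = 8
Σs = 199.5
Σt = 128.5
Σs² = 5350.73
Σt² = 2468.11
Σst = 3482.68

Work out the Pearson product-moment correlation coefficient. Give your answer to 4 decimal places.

r = (nΣst − ΣsΣt) / √[(nΣs² − (Σs)²)(nΣt² − (Σt)²)]
Numerator: 8×3482.68 − 199.5×128.5 = 2225.69
Denominator: √[(42805.84 − 39800.25)(19744.88 − 16512.25)] = √[3005.59 × 3232.63] = 3117.0435
r = 2225.69 / 3117.0435 ≈ 0.7140

0.7140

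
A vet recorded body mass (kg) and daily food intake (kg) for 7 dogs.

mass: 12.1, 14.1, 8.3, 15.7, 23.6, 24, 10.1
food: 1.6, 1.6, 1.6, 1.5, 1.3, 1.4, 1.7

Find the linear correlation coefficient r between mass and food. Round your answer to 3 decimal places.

n = 7, Σx = 107.9, Σy = 10.7, Σx² = 1895.57, Σy² = 16.47, Σxy = 160.2
nΣxy − ΣxΣy = 1121.4 − 1154.53 = -33.13
nΣx² − (Σx)² = 13268.99 − 11642.41 = 1626.58; nΣy² − (Σy)² = 115.29 − 114.49 = 0.8
r = -33.13 / √(1626.58 × 0.8) = -33.13 / 36.0730 ≈ -0.918

-0.918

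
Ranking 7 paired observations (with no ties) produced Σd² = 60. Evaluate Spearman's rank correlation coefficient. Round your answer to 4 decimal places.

-0.0714

ρ = 1 − 6Σd² / [n(n²−1)] = 1 − 6×60 / (7×48)
  = 1 − 360/336 = 1 − 1.07143 ≈ -0.0714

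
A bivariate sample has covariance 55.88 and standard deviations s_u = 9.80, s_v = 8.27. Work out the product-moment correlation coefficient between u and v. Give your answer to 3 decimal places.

r = Cov(u,v) / (s_u · s_v) = 55.88 / (9.80 × 8.27)
  = 55.88 / 81.0460 ≈ 0.689

0.689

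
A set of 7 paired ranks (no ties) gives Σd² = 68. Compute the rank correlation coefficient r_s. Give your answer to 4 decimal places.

-0.2143

ρ = 1 − 6Σd² / [n(n²−1)] = 1 − 6×68 / (7×48)
  = 1 − 408/336 = 1 − 1.21429 ≈ -0.2143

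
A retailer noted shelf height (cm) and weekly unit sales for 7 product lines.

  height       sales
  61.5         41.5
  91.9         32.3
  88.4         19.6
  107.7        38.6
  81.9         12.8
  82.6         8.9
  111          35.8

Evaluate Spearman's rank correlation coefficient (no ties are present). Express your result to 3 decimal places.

0.179

Rank height: 1, 5, 4, 6, 2, 3, 7
Rank sales: 7, 4, 3, 6, 2, 1, 5
d = rank(height) − rank(sales): -6, 1, 1, 0, 0, 2, 2; Σd² = 46
ρ = 1 − 6Σd² / [n(n²−1)] = 1 − 6×46 / (7×48) = 1 − 276/336 ≈ 0.179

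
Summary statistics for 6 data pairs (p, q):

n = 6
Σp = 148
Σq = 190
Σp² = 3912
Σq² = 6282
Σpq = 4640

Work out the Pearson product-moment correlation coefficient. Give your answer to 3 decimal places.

r = (nΣpq − ΣpΣq) / √[(nΣp² − (Σp)²)(nΣq² − (Σq)²)]
Numerator: 6×4640 − 148×190 = -280
Denominator: √[(23472 − 21904)(37692 − 36100)] = √[1568 × 1592] = 1579.9544
r = -280 / 1579.9544 ≈ -0.177

-0.177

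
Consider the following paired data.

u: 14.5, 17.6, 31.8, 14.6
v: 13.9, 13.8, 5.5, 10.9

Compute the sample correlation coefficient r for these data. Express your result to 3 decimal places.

n = 4, Σu = 78.5, Σv = 44.1, Σu² = 1744.41, Σv² = 532.71, Σuv = 778.47
nΣuv − ΣuΣv = 3113.88 − 3461.85 = -347.97
nΣu² − (Σu)² = 6977.64 − 6162.25 = 815.39; nΣv² − (Σv)² = 2130.84 − 1944.81 = 186.03
r = -347.97 / √(815.39 × 186.03) = -347.97 / 389.4702 ≈ -0.893

-0.893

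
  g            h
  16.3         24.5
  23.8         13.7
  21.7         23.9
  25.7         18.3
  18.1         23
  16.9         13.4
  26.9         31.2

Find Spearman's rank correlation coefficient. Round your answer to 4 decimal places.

Rank g: 1, 5, 4, 6, 3, 2, 7
Rank h: 6, 2, 5, 3, 4, 1, 7
d = rank(g) − rank(h): -5, 3, -1, 3, -1, 1, 0; Σd² = 46
ρ = 1 − 6Σd² / [n(n²−1)] = 1 − 6×46 / (7×48) = 1 − 276/336 ≈ 0.1786

0.1786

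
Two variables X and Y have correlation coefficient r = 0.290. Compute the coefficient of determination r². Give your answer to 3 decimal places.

r² = (0.290)² = 0.084

0.084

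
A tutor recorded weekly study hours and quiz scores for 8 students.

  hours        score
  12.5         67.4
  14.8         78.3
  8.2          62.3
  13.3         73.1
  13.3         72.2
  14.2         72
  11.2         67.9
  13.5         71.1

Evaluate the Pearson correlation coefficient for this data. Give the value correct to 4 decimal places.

n = 8, Σx = 101, Σy = 564.3, Σx² = 1305.64, Σy² = 39961.01, Σxy = 7187.42
nΣxy − ΣxΣy = 57499.36 − 56994.3 = 505.06
nΣx² − (Σx)² = 10445.12 − 10201 = 244.12; nΣy² − (Σy)² = 319688.08 − 318434.49 = 1253.59
r = 505.06 / √(244.12 × 1253.59) = 505.06 / 553.1965 ≈ 0.9130

0.9130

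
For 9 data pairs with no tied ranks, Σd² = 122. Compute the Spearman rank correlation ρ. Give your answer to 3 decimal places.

-0.017

ρ = 1 − 6Σd² / [n(n²−1)] = 1 − 6×122 / (9×80)
  = 1 − 732/720 = 1 − 1.0167 ≈ -0.017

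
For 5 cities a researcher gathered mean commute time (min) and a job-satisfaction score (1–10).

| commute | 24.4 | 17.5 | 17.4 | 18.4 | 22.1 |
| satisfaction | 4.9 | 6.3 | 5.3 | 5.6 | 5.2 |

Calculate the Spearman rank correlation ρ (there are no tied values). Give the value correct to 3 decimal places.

Rank commute: 5, 2, 1, 3, 4
Rank satisfaction: 1, 5, 3, 4, 2
d = rank(commute) − rank(satisfaction): 4, -3, -2, -1, 2; Σd² = 34
ρ = 1 − 6Σd² / [n(n²−1)] = 1 − 6×34 / (5×24) = 1 − 204/120 ≈ -0.700

-0.700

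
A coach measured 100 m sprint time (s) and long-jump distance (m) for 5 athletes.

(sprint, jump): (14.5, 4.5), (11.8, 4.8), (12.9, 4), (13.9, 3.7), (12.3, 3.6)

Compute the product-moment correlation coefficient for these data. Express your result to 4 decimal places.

n = 5, Σx = 65.4, Σy = 20.6, Σx² = 860.4, Σy² = 85.94, Σxy = 269.2
nΣxy − ΣxΣy = 1346 − 1347.24 = -1.24
nΣx² − (Σx)² = 4302 − 4277.16 = 24.84; nΣy² − (Σy)² = 429.7 − 424.36 = 5.34
r = -1.24 / √(24.84 × 5.34) = -1.24 / 11.5172 ≈ -0.1077

-0.1077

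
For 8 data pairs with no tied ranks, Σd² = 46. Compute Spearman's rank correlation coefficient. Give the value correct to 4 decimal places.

0.4524

ρ = 1 − 6Σd² / [n(n²−1)] = 1 − 6×46 / (8×63)
  = 1 − 276/504 = 1 − 0.54762 ≈ 0.4524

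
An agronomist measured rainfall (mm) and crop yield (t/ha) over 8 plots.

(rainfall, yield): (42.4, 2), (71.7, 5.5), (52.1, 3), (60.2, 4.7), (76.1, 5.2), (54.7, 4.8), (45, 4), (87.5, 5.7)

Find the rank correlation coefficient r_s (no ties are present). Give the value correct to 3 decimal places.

0.929

Rank rainfall: 1, 6, 3, 5, 7, 4, 2, 8
Rank yield: 1, 7, 2, 4, 6, 5, 3, 8
d = rank(rainfall) − rank(yield): 0, -1, 1, 1, 1, -1, -1, 0; Σd² = 6
ρ = 1 − 6Σd² / [n(n²−1)] = 1 − 6×6 / (8×63) = 1 − 36/504 ≈ 0.929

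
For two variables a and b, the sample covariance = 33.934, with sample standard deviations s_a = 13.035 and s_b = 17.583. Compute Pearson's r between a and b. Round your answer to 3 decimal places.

r = Cov(a,b) / (s_a · s_b) = 33.934 / (13.035 × 17.583)
  = 33.934 / 229.1944 ≈ 0.148

0.148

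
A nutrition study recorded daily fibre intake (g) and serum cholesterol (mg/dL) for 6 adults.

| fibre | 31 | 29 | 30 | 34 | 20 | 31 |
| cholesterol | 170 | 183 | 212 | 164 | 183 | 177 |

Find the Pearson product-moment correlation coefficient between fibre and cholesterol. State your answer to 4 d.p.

-0.2562

n = 6, Σx = 175, Σy = 1089, Σx² = 5219, Σy² = 199047, Σxy = 31660
nΣxy − ΣxΣy = 189960 − 190575 = -615
nΣx² − (Σx)² = 31314 − 30625 = 689; nΣy² − (Σy)² = 1194282 − 1185921 = 8361
r = -615 / √(689 × 8361) = -615 / 2400.1519 ≈ -0.2562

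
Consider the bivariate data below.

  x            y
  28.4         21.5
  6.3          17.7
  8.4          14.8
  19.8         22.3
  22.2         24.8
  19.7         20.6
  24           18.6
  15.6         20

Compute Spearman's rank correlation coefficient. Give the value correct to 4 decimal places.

0.6190

Rank x: 8, 1, 2, 5, 6, 4, 7, 3
Rank y: 6, 2, 1, 7, 8, 5, 3, 4
d = rank(x) − rank(y): 2, -1, 1, -2, -2, -1, 4, -1; Σd² = 32
ρ = 1 − 6Σd² / [n(n²−1)] = 1 − 6×32 / (8×63) = 1 − 192/504 ≈ 0.6190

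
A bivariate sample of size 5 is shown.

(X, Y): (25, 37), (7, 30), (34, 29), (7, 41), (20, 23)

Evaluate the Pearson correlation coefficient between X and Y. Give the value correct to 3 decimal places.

n = 5, ΣX = 93, ΣY = 160, ΣX² = 2279, ΣY² = 5320, ΣXY = 2868
nΣXY − ΣXΣY = 14340 − 14880 = -540
nΣX² − (ΣX)² = 11395 − 8649 = 2746; nΣY² − (ΣY)² = 26600 − 25600 = 1000
r = -540 / √(2746 × 1000) = -540 / 1657.1059 ≈ -0.326

-0.326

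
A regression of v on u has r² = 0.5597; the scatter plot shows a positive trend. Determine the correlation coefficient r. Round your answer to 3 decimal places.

0.748

|r| = √0.5597 = 0.748
The association is positive, so r = 0.748.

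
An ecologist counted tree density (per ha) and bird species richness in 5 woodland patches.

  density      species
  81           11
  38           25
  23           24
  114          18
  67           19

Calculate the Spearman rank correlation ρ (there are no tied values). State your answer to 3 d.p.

-0.800

Rank density: 4, 2, 1, 5, 3
Rank species: 1, 5, 4, 2, 3
d = rank(density) − rank(species): 3, -3, -3, 3, 0; Σd² = 36
ρ = 1 − 6Σd² / [n(n²−1)] = 1 − 6×36 / (5×24) = 1 − 216/120 ≈ -0.800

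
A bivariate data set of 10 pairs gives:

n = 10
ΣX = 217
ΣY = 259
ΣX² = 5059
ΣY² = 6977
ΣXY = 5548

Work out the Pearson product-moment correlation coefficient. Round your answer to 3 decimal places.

-0.236

r = (nΣXY − ΣXΣY) / √[(nΣX² − (ΣX)²)(nΣY² − (ΣY)²)]
Numerator: 10×5548 − 217×259 = -723
Denominator: √[(50590 − 47089)(69770 − 67081)] = √[3501 × 2689] = 3068.2550
r = -723 / 3068.2550 ≈ -0.236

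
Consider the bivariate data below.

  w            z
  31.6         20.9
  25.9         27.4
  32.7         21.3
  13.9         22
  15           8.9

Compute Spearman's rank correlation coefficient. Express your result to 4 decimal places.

-0.1000

Rank w: 4, 3, 5, 1, 2
Rank z: 2, 5, 3, 4, 1
d = rank(w) − rank(z): 2, -2, 2, -3, 1; Σd² = 22
ρ = 1 − 6Σd² / [n(n²−1)] = 1 − 6×22 / (5×24) = 1 − 132/120 ≈ -0.1000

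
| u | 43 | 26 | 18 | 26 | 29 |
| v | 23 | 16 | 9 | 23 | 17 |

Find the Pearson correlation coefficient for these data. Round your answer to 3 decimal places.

n = 5, Σu = 142, Σv = 88, Σu² = 4366, Σv² = 1684, Σuv = 2658
nΣuv − ΣuΣv = 13290 − 12496 = 794
nΣu² − (Σu)² = 21830 − 20164 = 1666; nΣv² − (Σv)² = 8420 − 7744 = 676
r = 794 / √(1666 × 676) = 794 / 1061.2332 ≈ 0.748

0.748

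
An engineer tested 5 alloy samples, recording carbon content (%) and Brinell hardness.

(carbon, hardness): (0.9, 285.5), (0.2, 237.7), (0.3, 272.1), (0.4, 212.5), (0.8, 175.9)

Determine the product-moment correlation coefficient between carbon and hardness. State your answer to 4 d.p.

-0.0665

n = 5, Σx = 2.6, Σy = 1183.7, Σx² = 1.74, Σy² = 288147.01, Σxy = 611.84
nΣxy − ΣxΣy = 3059.2 − 3077.62 = -18.42
nΣx² − (Σx)² = 8.7 − 6.76 = 1.94; nΣy² − (Σy)² = 1440735.05 − 1401145.69 = 39589.36
r = -18.42 / √(1.94 × 39589.36) = -18.42 / 277.1342 ≈ -0.0665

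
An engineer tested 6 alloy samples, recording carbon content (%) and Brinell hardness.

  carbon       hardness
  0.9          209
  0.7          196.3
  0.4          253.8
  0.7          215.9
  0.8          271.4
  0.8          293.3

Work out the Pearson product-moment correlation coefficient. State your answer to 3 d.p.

-0.056

n = 6, Σx = 4.3, Σy = 1439.7, Σx² = 3.23, Σy² = 352924.79, Σxy = 1029.92
nΣxy − ΣxΣy = 6179.52 − 6190.71 = -11.19
nΣx² − (Σx)² = 19.38 − 18.49 = 0.89; nΣy² − (Σy)² = 2117548.74 − 2072736.09 = 44812.65
r = -11.19 / √(0.89 × 44812.65) = -11.19 / 199.7079 ≈ -0.056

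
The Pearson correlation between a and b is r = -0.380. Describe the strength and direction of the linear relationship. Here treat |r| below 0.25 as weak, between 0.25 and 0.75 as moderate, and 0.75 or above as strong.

r = -0.380 < 0 so the relationship is negative.
|r| = 0.380, which falls in the moderate range.

moderate negative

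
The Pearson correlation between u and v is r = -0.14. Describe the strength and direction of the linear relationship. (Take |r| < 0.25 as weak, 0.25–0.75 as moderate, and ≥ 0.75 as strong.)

r = -0.14 < 0 so the relationship is negative.
|r| = 0.14, which falls in the weak range.

weak negative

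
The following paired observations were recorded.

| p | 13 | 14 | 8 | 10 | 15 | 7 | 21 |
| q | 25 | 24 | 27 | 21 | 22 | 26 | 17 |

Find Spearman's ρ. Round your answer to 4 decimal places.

Rank p: 4, 5, 2, 3, 6, 1, 7
Rank q: 5, 4, 7, 2, 3, 6, 1
d = rank(p) − rank(q): -1, 1, -5, 1, 3, -5, 6; Σd² = 98
ρ = 1 − 6Σd² / [n(n²−1)] = 1 − 6×98 / (7×48) = 1 − 588/336 ≈ -0.7500

-0.7500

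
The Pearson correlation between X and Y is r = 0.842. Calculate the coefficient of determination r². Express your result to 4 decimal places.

r² = (0.842)² = 0.7090

0.7090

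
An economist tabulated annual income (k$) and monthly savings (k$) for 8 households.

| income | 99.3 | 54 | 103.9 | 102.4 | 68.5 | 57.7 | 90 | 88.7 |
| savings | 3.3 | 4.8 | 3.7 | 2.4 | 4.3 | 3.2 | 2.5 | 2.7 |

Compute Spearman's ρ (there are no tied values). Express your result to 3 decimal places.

Rank income: 6, 1, 8, 7, 3, 2, 5, 4
Rank savings: 5, 8, 6, 1, 7, 4, 2, 3
d = rank(income) − rank(savings): 1, -7, 2, 6, -4, -2, 3, 1; Σd² = 120
ρ = 1 − 6Σd² / [n(n²−1)] = 1 − 6×120 / (8×63) = 1 − 720/504 ≈ -0.429

-0.429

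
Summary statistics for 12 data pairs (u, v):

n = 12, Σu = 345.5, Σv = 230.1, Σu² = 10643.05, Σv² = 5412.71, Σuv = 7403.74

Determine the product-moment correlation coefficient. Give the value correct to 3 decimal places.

r = (nΣuv − ΣuΣv) / √[(nΣu² − (Σu)²)(nΣv² − (Σv)²)]
Numerator: 12×7403.74 − 345.5×230.1 = 9345.33
Denominator: √[(127716.6 − 119370.25)(64952.52 − 52946.01)] = √[8346.35 × 12006.51] = 10010.5212
r = 9345.33 / 10010.5212 ≈ 0.934

0.934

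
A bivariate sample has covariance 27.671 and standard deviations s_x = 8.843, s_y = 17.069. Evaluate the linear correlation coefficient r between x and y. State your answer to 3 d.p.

0.183

r = Cov(x,y) / (s_x · s_y) = 27.671 / (8.843 × 17.069)
  = 27.671 / 150.9412 ≈ 0.183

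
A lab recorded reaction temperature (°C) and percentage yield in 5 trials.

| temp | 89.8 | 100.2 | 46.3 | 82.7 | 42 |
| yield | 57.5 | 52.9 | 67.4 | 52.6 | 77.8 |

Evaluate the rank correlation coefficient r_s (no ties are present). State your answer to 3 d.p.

-0.700

Rank temp: 4, 5, 2, 3, 1
Rank yield: 3, 2, 4, 1, 5
d = rank(temp) − rank(yield): 1, 3, -2, 2, -4; Σd² = 34
ρ = 1 − 6Σd² / [n(n²−1)] = 1 − 6×34 / (5×24) = 1 − 204/120 ≈ -0.700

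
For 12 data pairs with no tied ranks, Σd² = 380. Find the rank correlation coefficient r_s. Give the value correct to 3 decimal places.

ρ = 1 − 6Σd² / [n(n²−1)] = 1 − 6×380 / (12×143)
  = 1 − 2280/1716 = 1 − 1.3287 ≈ -0.329

-0.329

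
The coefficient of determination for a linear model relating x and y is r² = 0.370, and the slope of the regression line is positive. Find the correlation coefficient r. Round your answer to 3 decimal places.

|r| = √0.370 = 0.608
The association is positive, so r = 0.608.

0.608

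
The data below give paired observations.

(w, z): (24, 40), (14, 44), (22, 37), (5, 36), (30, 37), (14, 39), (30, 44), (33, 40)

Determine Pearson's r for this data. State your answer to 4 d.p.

0.2407

n = 8, Σw = 172, Σz = 317, Σw² = 4366, Σz² = 12627, Σwz = 6866
nΣwz − ΣwΣz = 54928 − 54524 = 404
nΣw² − (Σw)² = 34928 − 29584 = 5344; nΣz² − (Σz)² = 101016 − 100489 = 527
r = 404 / √(5344 × 527) = 404 / 1678.1800 ≈ 0.2407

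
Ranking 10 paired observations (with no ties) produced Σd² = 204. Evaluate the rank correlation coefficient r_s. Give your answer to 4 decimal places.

ρ = 1 − 6Σd² / [n(n²−1)] = 1 − 6×204 / (10×99)
  = 1 − 1224/990 = 1 − 1.23636 ≈ -0.2364

-0.2364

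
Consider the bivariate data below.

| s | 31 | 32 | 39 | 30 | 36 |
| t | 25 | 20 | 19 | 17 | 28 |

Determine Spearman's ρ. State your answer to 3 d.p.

0.300

Rank s: 2, 3, 5, 1, 4
Rank t: 4, 3, 2, 1, 5
d = rank(s) − rank(t): -2, 0, 3, 0, -1; Σd² = 14
ρ = 1 − 6Σd² / [n(n²−1)] = 1 − 6×14 / (5×24) = 1 − 84/120 ≈ 0.300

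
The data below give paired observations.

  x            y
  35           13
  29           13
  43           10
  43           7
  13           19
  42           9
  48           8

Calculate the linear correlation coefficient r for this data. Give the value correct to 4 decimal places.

n = 7, Σx = 253, Σy = 79, Σx² = 10001, Σy² = 993, Σxy = 2572
nΣxy − ΣxΣy = 18004 − 19987 = -1983
nΣx² − (Σx)² = 70007 − 64009 = 5998; nΣy² − (Σy)² = 6951 − 6241 = 710
r = -1983 / √(5998 × 710) = -1983 / 2063.6327 ≈ -0.9609

-0.9609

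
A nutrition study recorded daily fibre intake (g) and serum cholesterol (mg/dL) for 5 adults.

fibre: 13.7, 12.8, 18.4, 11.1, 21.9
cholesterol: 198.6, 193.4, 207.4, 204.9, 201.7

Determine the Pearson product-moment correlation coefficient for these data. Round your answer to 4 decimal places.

0.3143

n = 5, Σx = 77.9, Σy = 1006, Σx² = 1292.91, Σy² = 202527.18, Σxy = 15704.12
nΣxy − ΣxΣy = 78520.6 − 78367.4 = 153.2
nΣx² − (Σx)² = 6464.55 − 6068.41 = 396.14; nΣy² − (Σy)² = 1012635.9 − 1012036 = 599.9
r = 153.2 / √(396.14 × 599.9) = 153.2 / 487.4878 ≈ 0.3143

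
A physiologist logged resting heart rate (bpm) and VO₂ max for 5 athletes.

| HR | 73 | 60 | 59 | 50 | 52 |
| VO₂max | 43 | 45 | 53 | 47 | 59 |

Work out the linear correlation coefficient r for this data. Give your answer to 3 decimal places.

n = 5, Σx = 294, Σy = 247, Σx² = 17614, Σy² = 12373, Σxy = 14384
nΣxy − ΣxΣy = 71920 − 72618 = -698
nΣx² − (Σx)² = 88070 − 86436 = 1634; nΣy² − (Σy)² = 61865 − 61009 = 856
r = -698 / √(1634 × 856) = -698 / 1182.6682 ≈ -0.590

-0.590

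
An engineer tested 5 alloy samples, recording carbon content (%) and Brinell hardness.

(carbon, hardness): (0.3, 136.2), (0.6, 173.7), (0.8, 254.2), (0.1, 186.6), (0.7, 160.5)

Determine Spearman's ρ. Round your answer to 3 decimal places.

0.300

Rank carbon: 2, 3, 5, 1, 4
Rank hardness: 1, 3, 5, 4, 2
d = rank(carbon) − rank(hardness): 1, 0, 0, -3, 2; Σd² = 14
ρ = 1 − 6Σd² / [n(n²−1)] = 1 − 6×14 / (5×24) = 1 − 84/120 ≈ 0.300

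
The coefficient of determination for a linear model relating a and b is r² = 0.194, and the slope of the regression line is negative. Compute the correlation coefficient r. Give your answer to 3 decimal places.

|r| = √0.194 = 0.440
The association is negative, so r = −0.440.

-0.440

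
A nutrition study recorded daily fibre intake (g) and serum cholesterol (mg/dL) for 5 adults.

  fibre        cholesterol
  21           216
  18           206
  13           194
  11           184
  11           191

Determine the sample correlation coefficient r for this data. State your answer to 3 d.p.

0.979

n = 5, Σx = 74, Σy = 991, Σx² = 1176, Σy² = 197065, Σxy = 14891
nΣxy − ΣxΣy = 74455 − 73334 = 1121
nΣx² − (Σx)² = 5880 − 5476 = 404; nΣy² − (Σy)² = 985325 − 982081 = 3244
r = 1121 / √(404 × 3244) = 1121 / 1144.8039 ≈ 0.979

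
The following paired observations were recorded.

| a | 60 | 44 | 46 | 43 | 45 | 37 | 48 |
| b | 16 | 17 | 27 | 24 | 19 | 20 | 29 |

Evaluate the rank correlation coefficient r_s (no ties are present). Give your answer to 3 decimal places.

-0.036

Rank a: 7, 3, 5, 2, 4, 1, 6
Rank b: 1, 2, 6, 5, 3, 4, 7
d = rank(a) − rank(b): 6, 1, -1, -3, 1, -3, -1; Σd² = 58
ρ = 1 − 6Σd² / [n(n²−1)] = 1 − 6×58 / (7×48) = 1 − 348/336 ≈ -0.036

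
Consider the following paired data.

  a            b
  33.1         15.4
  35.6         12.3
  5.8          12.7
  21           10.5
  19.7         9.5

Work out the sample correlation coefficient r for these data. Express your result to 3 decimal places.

n = 5, Σa = 115.2, Σb = 60.4, Σa² = 3225.7, Σb² = 750.24, Σab = 1428.93
nΣab − ΣaΣb = 7144.65 − 6958.08 = 186.57
nΣa² − (Σa)² = 16128.5 − 13271.04 = 2857.46; nΣb² − (Σb)² = 3751.2 − 3648.16 = 103.04
r = 186.57 / √(2857.46 × 103.04) = 186.57 / 542.6165 ≈ 0.344

0.344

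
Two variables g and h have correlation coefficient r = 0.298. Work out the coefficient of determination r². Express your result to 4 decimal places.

0.0888

r² = (0.298)² = 0.0888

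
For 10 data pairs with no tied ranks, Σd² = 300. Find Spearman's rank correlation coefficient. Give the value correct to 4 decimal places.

ρ = 1 − 6Σd² / [n(n²−1)] = 1 − 6×300 / (10×99)
  = 1 − 1800/990 = 1 − 1.81818 ≈ -0.8182

-0.8182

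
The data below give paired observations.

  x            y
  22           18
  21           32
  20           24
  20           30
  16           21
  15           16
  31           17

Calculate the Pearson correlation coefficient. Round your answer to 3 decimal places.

n = 7, Σx = 145, Σy = 158, Σx² = 3167, Σy² = 3810, Σxy = 3251
nΣxy − ΣxΣy = 22757 − 22910 = -153
nΣx² − (Σx)² = 22169 − 21025 = 1144; nΣy² − (Σy)² = 26670 − 24964 = 1706
r = -153 / √(1144 × 1706) = -153 / 1397.0197 ≈ -0.110

-0.110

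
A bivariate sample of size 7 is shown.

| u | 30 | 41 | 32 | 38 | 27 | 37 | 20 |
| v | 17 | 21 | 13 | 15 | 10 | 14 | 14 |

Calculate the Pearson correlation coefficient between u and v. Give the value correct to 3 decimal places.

0.550

n = 7, Σu = 225, Σv = 104, Σu² = 7547, Σv² = 1616, Σuv = 3425
nΣuv − ΣuΣv = 23975 − 23400 = 575
nΣu² − (Σu)² = 52829 − 50625 = 2204; nΣv² − (Σv)² = 11312 − 10816 = 496
r = 575 / √(2204 × 496) = 575 / 1045.5544 ≈ 0.550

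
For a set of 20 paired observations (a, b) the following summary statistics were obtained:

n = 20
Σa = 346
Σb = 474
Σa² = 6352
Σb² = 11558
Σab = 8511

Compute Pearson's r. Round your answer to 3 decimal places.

r = (nΣab − ΣaΣb) / √[(nΣa² − (Σa)²)(nΣb² − (Σb)²)]
Numerator: 20×8511 − 346×474 = 6216
Denominator: √[(127040 − 119716)(231160 − 224676)] = √[7324 × 6484] = 6891.2130
r = 6216 / 6891.2130 ≈ 0.902

0.902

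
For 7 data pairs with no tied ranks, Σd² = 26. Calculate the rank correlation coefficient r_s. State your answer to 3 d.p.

0.536

ρ = 1 − 6Σd² / [n(n²−1)] = 1 − 6×26 / (7×48)
  = 1 − 156/336 = 1 − 0.4643 ≈ 0.536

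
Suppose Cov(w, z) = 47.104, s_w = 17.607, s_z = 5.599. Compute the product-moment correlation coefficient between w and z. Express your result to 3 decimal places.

0.478

r = Cov(w,z) / (s_w · s_z) = 47.104 / (17.607 × 5.599)
  = 47.104 / 98.5816 ≈ 0.478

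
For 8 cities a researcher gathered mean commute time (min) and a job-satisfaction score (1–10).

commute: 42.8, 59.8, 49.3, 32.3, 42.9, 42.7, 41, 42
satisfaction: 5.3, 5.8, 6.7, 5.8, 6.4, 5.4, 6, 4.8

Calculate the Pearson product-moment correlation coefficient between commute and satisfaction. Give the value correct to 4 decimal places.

0.1979

n = 8, Σx = 352.8, Σy = 46.2, Σx² = 15990.36, Σy² = 269.42, Σxy = 2044.07
nΣxy − ΣxΣy = 16352.56 − 16299.36 = 53.2
nΣx² − (Σx)² = 127922.88 − 124467.84 = 3455.04; nΣy² − (Σy)² = 2155.36 − 2134.44 = 20.92
r = 53.2 / √(3455.04 × 20.92) = 53.2 / 268.8484 ≈ 0.1979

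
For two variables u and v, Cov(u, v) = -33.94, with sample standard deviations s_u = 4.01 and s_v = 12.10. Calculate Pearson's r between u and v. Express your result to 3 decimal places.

-0.699

r = Cov(u,v) / (s_u · s_v) = -33.94 / (4.01 × 12.10)
  = -33.94 / 48.5210 ≈ -0.699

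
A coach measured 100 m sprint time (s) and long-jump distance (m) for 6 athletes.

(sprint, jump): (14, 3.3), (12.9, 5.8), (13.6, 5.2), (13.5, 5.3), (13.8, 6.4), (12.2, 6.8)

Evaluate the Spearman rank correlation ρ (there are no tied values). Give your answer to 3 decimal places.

Rank sprint: 6, 2, 4, 3, 5, 1
Rank jump: 1, 4, 2, 3, 5, 6
d = rank(sprint) − rank(jump): 5, -2, 2, 0, 0, -5; Σd² = 58
ρ = 1 − 6Σd² / [n(n²−1)] = 1 − 6×58 / (6×35) = 1 − 348/210 ≈ -0.657

-0.657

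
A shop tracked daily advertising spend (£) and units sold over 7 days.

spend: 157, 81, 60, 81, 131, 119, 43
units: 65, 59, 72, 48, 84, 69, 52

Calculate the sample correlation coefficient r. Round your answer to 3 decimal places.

0.508

n = 7, Σx = 672, Σy = 449, Σx² = 74542, Σy² = 29715, Σxy = 44643
nΣxy − ΣxΣy = 312501 − 301728 = 10773
nΣx² − (Σx)² = 521794 − 451584 = 70210; nΣy² − (Σy)² = 208005 − 201601 = 6404
r = 10773 / √(70210 × 6404) = 10773 / 21204.3590 ≈ 0.508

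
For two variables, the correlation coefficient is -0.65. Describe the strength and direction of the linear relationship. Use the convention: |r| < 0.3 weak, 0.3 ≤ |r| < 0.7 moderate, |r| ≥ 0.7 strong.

moderate negative

r = -0.65 < 0 so the relationship is negative.
|r| = 0.65, which falls in the moderate range.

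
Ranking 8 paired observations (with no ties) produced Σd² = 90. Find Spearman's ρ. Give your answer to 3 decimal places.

ρ = 1 − 6Σd² / [n(n²−1)] = 1 − 6×90 / (8×63)
  = 1 − 540/504 = 1 − 1.0714 ≈ -0.071

-0.071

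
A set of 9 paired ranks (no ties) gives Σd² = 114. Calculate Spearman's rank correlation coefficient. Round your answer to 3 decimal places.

ρ = 1 − 6Σd² / [n(n²−1)] = 1 − 6×114 / (9×80)
  = 1 − 684/720 = 1 − 0.9500 ≈ 0.050

0.050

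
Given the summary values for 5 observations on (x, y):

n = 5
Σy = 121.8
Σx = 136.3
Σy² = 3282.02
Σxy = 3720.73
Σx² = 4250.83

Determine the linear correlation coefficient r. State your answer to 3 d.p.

0.975

r = (nΣxy − ΣxΣy) / √[(nΣx² − (Σx)²)(nΣy² − (Σy)²)]
Numerator: 5×3720.73 − 136.3×121.8 = 2002.31
Denominator: √[(21254.15 − 18577.69)(16410.1 − 14835.24)] = √[2676.46 × 1574.86] = 2053.0586
r = 2002.31 / 2053.0586 ≈ 0.975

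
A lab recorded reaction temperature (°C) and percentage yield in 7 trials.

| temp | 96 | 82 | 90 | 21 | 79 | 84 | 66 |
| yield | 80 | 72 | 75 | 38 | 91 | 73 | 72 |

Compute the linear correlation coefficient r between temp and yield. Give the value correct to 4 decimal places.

n = 7, Σx = 518, Σy = 501, Σx² = 42134, Σy² = 37447, Σxy = 39205
nΣxy − ΣxΣy = 274435 − 259518 = 14917
nΣx² − (Σx)² = 294938 − 268324 = 26614; nΣy² − (Σy)² = 262129 − 251001 = 11128
r = 14917 / √(26614 × 11128) = 14917 / 17209.3170 ≈ 0.8668

0.8668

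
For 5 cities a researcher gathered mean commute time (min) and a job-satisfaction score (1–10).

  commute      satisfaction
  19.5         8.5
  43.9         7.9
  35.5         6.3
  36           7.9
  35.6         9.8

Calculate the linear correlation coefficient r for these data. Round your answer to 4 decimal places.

n = 5, Σx = 170.5, Σy = 40.4, Σx² = 6131.07, Σy² = 332.8, Σxy = 1369.49
nΣxy − ΣxΣy = 6847.45 − 6888.2 = -40.75
nΣx² − (Σx)² = 30655.35 − 29070.25 = 1585.1; nΣy² − (Σy)² = 1664 − 1632.16 = 31.84
r = -40.75 / √(1585.1 × 31.84) = -40.75 / 224.6544 ≈ -0.1814

-0.1814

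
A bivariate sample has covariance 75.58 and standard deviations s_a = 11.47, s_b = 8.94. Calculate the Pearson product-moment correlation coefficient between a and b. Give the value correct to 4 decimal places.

r = Cov(a,b) / (s_a · s_b) = 75.58 / (11.47 × 8.94)
  = 75.58 / 102.5418 ≈ 0.7371

0.7371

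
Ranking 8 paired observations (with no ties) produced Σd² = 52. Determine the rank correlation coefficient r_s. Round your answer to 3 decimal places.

0.381

ρ = 1 − 6Σd² / [n(n²−1)] = 1 − 6×52 / (8×63)
  = 1 − 312/504 = 1 − 0.6190 ≈ 0.381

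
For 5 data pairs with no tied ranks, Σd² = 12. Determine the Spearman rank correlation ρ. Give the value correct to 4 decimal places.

0.4000

ρ = 1 − 6Σd² / [n(n²−1)] = 1 − 6×12 / (5×24)
  = 1 − 72/120 = 1 − 0.60000 ≈ 0.4000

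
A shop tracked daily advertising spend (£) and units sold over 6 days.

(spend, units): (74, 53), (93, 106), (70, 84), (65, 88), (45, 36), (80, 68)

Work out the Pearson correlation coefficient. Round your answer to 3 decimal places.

0.727

n = 6, Σx = 427, Σy = 435, Σx² = 31675, Σy² = 34765, Σxy = 32440
nΣxy − ΣxΣy = 194640 − 185745 = 8895
nΣx² − (Σx)² = 190050 − 182329 = 7721; nΣy² − (Σy)² = 208590 − 189225 = 19365
r = 8895 / √(7721 × 19365) = 8895 / 12227.7212 ≈ 0.727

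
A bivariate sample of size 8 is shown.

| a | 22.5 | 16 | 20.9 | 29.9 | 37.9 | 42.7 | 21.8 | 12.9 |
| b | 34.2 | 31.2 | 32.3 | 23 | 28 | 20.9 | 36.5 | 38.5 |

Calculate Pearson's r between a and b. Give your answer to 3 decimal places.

n = 8, Σa = 204.6, Σb = 244.6, Σa² = 5994.42, Σb² = 7750.68, Σab = 5877.45
nΣab − ΣaΣb = 47019.6 − 50045.16 = -3025.56
nΣa² − (Σa)² = 47955.36 − 41861.16 = 6094.2; nΣb² − (Σb)² = 62005.44 − 59829.16 = 2176.28
r = -3025.56 / √(6094.2 × 2176.28) = -3025.56 / 3641.7970 ≈ -0.831

-0.831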